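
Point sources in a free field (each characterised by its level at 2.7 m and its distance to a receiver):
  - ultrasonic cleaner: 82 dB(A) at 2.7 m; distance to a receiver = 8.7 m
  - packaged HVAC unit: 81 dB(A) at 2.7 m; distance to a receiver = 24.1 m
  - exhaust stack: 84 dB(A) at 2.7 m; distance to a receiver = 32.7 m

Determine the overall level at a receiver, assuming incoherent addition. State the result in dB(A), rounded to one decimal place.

72.7 dB(A)

Apply inverse-square spreading to bring every level to the receiver, then sum 10^(L/10).
ultrasonic cleaner: 82 − 20·log₁₀(8.7/2.7) = 82 − 10.16 = 71.84 dB(A).
packaged HVAC unit: 81 − 20·log₁₀(24.1/2.7) = 81 − 19.01 = 61.99 dB(A).
exhaust stack: 84 − 20·log₁₀(32.7/2.7) = 84 − 21.66 = 62.34 dB(A).
Σ 10^(L/10) = 1.856e+07 → L_total = 10·log₁₀(1.856e+07) = 72.69 dB(A).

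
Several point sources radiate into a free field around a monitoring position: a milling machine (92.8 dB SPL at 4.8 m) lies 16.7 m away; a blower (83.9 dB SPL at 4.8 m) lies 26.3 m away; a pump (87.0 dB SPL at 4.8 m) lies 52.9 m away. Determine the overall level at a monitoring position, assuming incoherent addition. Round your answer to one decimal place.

Propagate each source to the receiver with L = L_ref − 20·log₁₀(r/r_ref), then add intensities.
milling machine: 92.8 − 20·log₁₀(16.7/4.8) = 92.8 − 10.83 = 81.97 dB SPL.
blower: 83.9 − 20·log₁₀(26.3/4.8) = 83.9 − 14.77 = 69.13 dB SPL.
pump: 87.0 − 20·log₁₀(52.9/4.8) = 87.0 − 20.84 = 66.16 dB SPL.
Σ 10^(L/10) = 1.697e+08 → L_total = 10·log₁₀(1.697e+08) = 82.30 dB SPL.

82.3 dB SPL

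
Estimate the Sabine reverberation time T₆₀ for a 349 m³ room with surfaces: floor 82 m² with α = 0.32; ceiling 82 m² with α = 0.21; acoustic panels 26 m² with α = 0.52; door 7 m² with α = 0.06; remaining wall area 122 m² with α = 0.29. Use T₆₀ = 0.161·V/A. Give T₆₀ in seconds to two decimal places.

Total absorption A = 82·0.32 + 82·0.21 + 26·0.52 + 7·0.06 + 122·0.29 = 92.78 m² sabins.
T₆₀ = 0.161 × 349 / 92.78 = 0.606 s.

0.61 s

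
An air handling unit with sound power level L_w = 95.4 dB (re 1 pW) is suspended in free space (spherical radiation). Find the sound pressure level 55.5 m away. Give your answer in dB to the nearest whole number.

L_p = L_w − 10·log₁₀(4π·r²) with r = 55.5 m.
4π·r² = 3.871e+04 m², 10·log₁₀ of that is 45.878 dB.
L_p = 95.4 − 45.878 = 49.52 dB.

50 dB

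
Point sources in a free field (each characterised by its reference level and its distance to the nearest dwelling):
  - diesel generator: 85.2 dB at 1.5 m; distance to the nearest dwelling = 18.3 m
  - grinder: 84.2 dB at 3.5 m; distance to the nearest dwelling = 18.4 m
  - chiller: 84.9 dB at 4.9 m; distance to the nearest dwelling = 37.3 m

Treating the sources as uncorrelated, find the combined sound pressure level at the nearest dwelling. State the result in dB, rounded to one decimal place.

72.3 dB

First find each source's level at the receiver (point-source: −20·log₁₀(r/r_ref)), then combine on an intensity basis.
diesel generator: 85.2 − 20·log₁₀(18.3/1.5) = 85.2 − 21.73 = 63.47 dB.
grinder: 84.2 − 20·log₁₀(18.4/3.5) = 84.2 − 14.41 = 69.79 dB.
chiller: 84.9 − 20·log₁₀(37.3/4.9) = 84.9 − 17.63 = 67.27 dB.
Σ 10^(L/10) = 1.707e+07 → L_total = 10·log₁₀(1.707e+07) = 72.32 dB.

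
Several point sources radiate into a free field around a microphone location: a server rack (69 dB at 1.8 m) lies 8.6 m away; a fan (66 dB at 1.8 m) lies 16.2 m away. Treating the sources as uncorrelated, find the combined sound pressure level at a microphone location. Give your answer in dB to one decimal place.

Apply inverse-square spreading to bring every level to the receiver, then sum 10^(L/10).
server rack: 69 − 20·log₁₀(8.6/1.8) = 69 − 13.58 = 55.42 dB.
fan: 66 − 20·log₁₀(16.2/1.8) = 66 − 19.08 = 46.92 dB.
Σ 10^(L/10) = 3.971e+05 → L_total = 10·log₁₀(3.971e+05) = 55.99 dB.

56.0 dB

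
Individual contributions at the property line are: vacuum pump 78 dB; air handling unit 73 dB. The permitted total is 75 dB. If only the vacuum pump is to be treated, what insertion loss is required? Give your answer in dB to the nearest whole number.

Everything except the vacuum pump sums to 10^(73/10) = 1.995e+07 in linear terms, 73.00 dB.
To meet 75 dB overall, the treated vacuum pump may contribute at most 10^(75/10) − 1.995e+07 = 1.167e+07, i.e. 70.67 dB.
Required insertion loss = 78 − 70.67 = 7.33 dB.

7 dB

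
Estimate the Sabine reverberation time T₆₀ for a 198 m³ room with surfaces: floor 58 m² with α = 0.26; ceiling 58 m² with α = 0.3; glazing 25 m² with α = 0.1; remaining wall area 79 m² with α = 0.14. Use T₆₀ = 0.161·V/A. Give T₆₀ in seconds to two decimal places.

Summing Sᵢαᵢ: 58·0.26 + 58·0.3 + 25·0.1 + 79·0.14 = 46.04 m².
T₆₀ = 0.161·V/A = 0.161·198/46.04 = 0.692 s.

0.69 s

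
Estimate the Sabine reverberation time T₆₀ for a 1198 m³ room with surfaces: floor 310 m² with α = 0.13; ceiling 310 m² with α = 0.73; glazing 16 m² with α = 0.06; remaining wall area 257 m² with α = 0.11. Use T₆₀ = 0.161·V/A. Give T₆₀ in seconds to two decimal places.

0.65 s

Total absorption A = 310·0.13 + 310·0.73 + 16·0.06 + 257·0.11 = 295.83 m² sabins.
T₆₀ = 0.161·V/A = 0.161·1198/295.83 = 0.652 s.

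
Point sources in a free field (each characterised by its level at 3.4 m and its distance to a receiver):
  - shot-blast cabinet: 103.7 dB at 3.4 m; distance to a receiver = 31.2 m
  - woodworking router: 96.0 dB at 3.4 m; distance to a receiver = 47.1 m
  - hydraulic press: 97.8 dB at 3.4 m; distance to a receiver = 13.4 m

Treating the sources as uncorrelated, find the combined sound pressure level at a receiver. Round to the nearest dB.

88 dB

Propagate each source to the receiver with L = L_ref − 20·log₁₀(r/r_ref), then add intensities.
shot-blast cabinet: 103.7 − 20·log₁₀(31.2/3.4) = 103.7 − 19.25 = 84.45 dB.
woodworking router: 96.0 − 20·log₁₀(47.1/3.4) = 96.0 − 22.83 = 73.17 dB.
hydraulic press: 97.8 − 20·log₁₀(13.4/3.4) = 97.8 − 11.91 = 85.89 dB.
Σ 10^(L/10) = 6.871e+08 → L_total = 10·log₁₀(6.871e+08) = 88.37 dB.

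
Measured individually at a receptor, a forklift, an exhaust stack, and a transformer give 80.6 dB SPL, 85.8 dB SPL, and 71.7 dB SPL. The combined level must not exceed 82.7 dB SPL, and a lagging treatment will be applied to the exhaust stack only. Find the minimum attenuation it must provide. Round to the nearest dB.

The untreated sources together contribute 10^(80.6/10) + 10^(71.7/10) = 1.296e+08, i.e. 81.13 dB SPL.
The limit corresponds to 10^(82.7/10) = 1.862e+08; subtracting the fixed part leaves 5.660e+07 for the exhaust stack, i.e. 77.53 dB SPL.
So the exhaust stack must be reduced from 85.8 to 77.53 dB SPL: IL = 8.27 dB.

8 dB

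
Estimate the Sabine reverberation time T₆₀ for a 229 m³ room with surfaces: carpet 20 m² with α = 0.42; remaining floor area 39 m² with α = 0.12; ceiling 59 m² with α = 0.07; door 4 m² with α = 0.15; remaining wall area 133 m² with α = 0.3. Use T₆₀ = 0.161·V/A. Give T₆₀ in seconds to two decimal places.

0.64 s

A = Σ Sᵢαᵢ = 20·0.42 + 39·0.12 + 59·0.07 + 4·0.15 + 133·0.3 = 57.71 m².
T₆₀ = 0.161·V/A = 0.161·229/57.71 = 0.639 s.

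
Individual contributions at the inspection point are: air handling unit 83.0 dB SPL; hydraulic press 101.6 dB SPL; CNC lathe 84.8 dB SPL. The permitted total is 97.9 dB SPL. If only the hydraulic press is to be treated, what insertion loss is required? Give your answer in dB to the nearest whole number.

Everything except the hydraulic press sums to 10^(83.0/10) + 10^(84.8/10) = 5.015e+08 in linear terms, 87.00 dB SPL.
To meet 97.9 dB SPL overall, the treated hydraulic press may contribute at most 10^(97.9/10) − 5.015e+08 = 5.664e+09, i.e. 97.53 dB SPL.
Required insertion loss = 101.6 − 97.53 = 4.07 dB.

4 dB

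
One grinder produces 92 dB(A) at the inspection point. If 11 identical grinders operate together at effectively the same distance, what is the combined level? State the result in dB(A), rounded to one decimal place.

102.4 dB(A)

With 11 equal, uncorrelated contributions the intensity is 11× that of one unit, giving a rise of 10·log₁₀ 11.
L_total = 92 + 10·log₁₀(11) = 92 + 10.414 = 102.41 dB(A).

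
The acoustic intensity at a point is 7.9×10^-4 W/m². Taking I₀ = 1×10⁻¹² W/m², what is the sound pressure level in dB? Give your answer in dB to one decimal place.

L = 10·log₁₀(I/I₀) = 10·log₁₀(7.9×10^-4/10⁻¹²) = 10·log₁₀(7.9×10^8).
L = 10·(0.8976 + 8) = 88.98 dB.

89.0 dB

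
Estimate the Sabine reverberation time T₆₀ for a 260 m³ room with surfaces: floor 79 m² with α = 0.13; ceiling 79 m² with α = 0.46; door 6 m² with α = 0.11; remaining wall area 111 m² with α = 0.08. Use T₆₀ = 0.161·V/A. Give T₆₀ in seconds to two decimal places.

Total absorption A = 79·0.13 + 79·0.46 + 6·0.11 + 111·0.08 = 56.15 m² sabins.
T₆₀ = 0.161·V/A = 0.161·260/56.15 = 0.746 s.

0.75 s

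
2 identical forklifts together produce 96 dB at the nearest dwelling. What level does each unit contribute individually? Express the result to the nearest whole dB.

Dividing the total intensity by 2 lowers the level by 10·log₁₀ 2 = 3.010 dB: L₁ = 96 − 3.010.

93 dB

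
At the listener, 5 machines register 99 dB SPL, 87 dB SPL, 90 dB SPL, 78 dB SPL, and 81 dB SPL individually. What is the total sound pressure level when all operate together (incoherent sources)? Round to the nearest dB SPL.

100 dB SPL

For uncorrelated sources the intensities add, so convert each level to linear form, sum, and take 10·log₁₀ of the total.
Σ 10^(L/10) = 10^(99/10) + 10^(87/10) + 10^(90/10) + 10^(78/10) + 10^(81/10) = 9.633e+09.
L_total = 10·log₁₀(9.633e+09) = 99.84 dB SPL.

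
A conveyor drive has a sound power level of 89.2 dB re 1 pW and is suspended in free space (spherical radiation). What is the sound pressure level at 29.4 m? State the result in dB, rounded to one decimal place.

The power spreads over a sphere of area 4π·r², so L_p = L_w − 10·log₁₀(4π·r²).
4π·r² = 1.086e+04 m², 10·log₁₀ of that is 40.359 dB.
L_p = 89.2 − 40.359 = 48.84 dB.

48.8 dB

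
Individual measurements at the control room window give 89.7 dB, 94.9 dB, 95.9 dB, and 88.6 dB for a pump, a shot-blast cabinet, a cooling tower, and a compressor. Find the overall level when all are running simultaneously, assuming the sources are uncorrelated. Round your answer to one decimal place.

99.4 dB

For uncorrelated sources the intensities add, so convert each level to linear form, sum, and take 10·log₁₀ of the total.
Σ 10^(L/10) = 10^(89.7/10) + 10^(94.9/10) + 10^(95.9/10) + 10^(88.6/10) = 8.638e+09.
L_total = 10·log₁₀(8.638e+09) = 99.36 dB.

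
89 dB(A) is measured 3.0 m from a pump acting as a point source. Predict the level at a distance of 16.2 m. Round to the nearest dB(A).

74 dB(A)

For a point source, L₂ = L₁ − 20·log₁₀(r₂/r₁).
L₂ = 89 − 20·log₁₀(16.2/3.0) = 89 − 14.648 = 74.35 dB(A).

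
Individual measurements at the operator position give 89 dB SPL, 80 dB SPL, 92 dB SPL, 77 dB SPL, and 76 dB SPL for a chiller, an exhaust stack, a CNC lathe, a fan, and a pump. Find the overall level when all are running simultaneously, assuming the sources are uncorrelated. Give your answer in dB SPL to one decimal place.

Incoherent sources combine by intensity addition: L_total = 10·log₁₀(Σ 10^(L_i/10)).
Σ 10^(L/10) = 10^(89/10) + 10^(80/10) + 10^(92/10) + 10^(77/10) + 10^(76/10) = 2.569e+09.
L_total = 10·log₁₀(2.569e+09) = 94.10 dB SPL.

94.1 dB SPL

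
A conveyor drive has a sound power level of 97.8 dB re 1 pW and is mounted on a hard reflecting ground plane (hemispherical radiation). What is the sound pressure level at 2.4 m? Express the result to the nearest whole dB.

The power spreads over a hemisphere of area 2π·r², so L_p = L_w − 10·log₁₀(2π·r²).
2π·r² = 36.19 m², 10·log₁₀ of that is 15.586 dB.
L_p = 97.8 − 15.586 = 82.21 dB.

82 dB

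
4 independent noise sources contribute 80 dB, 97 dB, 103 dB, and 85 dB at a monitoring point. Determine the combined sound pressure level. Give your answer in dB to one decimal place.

104.0 dB

For uncorrelated sources the intensities add, so convert each level to linear form, sum, and take 10·log₁₀ of the total.
Σ 10^(L/10) = 10^(80/10) + 10^(97/10) + 10^(103/10) + 10^(85/10) = 2.538e+10.
L_total = 10·log₁₀(2.538e+10) = 104.05 dB.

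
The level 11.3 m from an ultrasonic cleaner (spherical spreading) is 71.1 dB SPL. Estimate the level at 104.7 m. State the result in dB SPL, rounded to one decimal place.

51.8 dB SPL

Spherical spreading from a point source gives a 20·log₁₀(r₂/r₁) drop.
L₂ = 71.1 − 20·log₁₀(104.7/11.3) = 71.1 − 19.337 = 51.76 dB SPL.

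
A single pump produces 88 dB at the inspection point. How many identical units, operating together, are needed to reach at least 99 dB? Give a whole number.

13

Need L₁ + 10·log₁₀ N ≥ 99, i.e. log₁₀ N ≥ 1.10.
N ≥ 10^(11.0/10) = 12.589, so N = 13.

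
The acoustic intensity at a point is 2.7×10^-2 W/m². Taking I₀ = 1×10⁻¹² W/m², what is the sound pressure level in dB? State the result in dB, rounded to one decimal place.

104.3 dB

Dividing by I₀ shifts the exponent by 12: I/I₀ = 2.7×10^10.
L = 10·(0.4314 + 10) = 104.31 dB.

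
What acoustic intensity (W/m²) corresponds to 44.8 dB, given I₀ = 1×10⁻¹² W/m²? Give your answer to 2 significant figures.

L = 10·log₁₀(I/I₀) ⇒ I = I₀·10^(L/10) = 10⁻¹² × 10^4.48.

3.0e-08 W/m²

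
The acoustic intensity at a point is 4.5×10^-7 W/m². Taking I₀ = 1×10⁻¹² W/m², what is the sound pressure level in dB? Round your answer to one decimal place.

Dividing by I₀ shifts the exponent by 12: I/I₀ = 4.5×10^5.
L = 10·(0.6532 + 5) = 56.53 dB.

56.5 dB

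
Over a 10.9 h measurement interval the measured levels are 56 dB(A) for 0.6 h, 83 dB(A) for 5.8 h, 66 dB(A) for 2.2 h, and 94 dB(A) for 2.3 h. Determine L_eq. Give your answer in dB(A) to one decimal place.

88.0 dB(A)

The energy average is taken in the linear domain: L_eq = 10·log₁₀[(Σ tᵢ·10^(Lᵢ/10))/T], T = 10.9 h.
Σ tᵢ·10^(Lᵢ/10) = 0.6·10^(56/10) + 5.8·10^(83/10) + 2.2·10^(66/10) + 2.3·10^(94/10) = 6.944e+09.
L_eq = 10·log₁₀(6.944e+09/10.9) = 88.04 dB(A).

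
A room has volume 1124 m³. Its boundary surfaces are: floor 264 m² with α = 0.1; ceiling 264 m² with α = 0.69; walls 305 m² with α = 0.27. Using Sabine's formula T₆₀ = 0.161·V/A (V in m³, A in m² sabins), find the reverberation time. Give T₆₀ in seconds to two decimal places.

0.62 s

Summing Sᵢαᵢ: 264·0.1 + 264·0.69 + 305·0.27 = 290.91 m².
T₆₀ = 0.161 × 1124 / 290.91 = 0.622 s.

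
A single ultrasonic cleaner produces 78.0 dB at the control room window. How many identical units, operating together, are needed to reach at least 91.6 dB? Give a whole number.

Need L₁ + 10·log₁₀ N ≥ 91.6, i.e. log₁₀ N ≥ 1.36.
N ≥ 10^(13.6/10) = 22.909, so N = 23.

23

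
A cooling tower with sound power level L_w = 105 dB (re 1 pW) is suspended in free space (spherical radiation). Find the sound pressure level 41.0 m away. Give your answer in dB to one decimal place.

The power spreads over a sphere of area 4π·r², so L_p = L_w − 10·log₁₀(4π·r²).
4π·r² = 2.112e+04 m², 10·log₁₀ of that is 43.248 dB.
L_p = 105 − 43.248 = 61.75 dB.

61.8 dB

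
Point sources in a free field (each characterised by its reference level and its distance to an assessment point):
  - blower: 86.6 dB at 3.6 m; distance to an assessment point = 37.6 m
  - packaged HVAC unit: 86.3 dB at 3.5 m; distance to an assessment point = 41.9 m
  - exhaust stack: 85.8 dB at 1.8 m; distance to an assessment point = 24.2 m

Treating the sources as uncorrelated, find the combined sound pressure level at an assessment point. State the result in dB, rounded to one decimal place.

69.7 dB

Propagate each source to the receiver with L = L_ref − 20·log₁₀(r/r_ref), then add intensities.
blower: 86.6 − 20·log₁₀(37.6/3.6) = 86.6 − 20.38 = 66.22 dB.
packaged HVAC unit: 86.3 − 20·log₁₀(41.9/3.5) = 86.3 − 21.56 = 64.74 dB.
exhaust stack: 85.8 − 20·log₁₀(24.2/1.8) = 85.8 − 22.57 = 63.23 dB.
Σ 10^(L/10) = 9.270e+06 → L_total = 10·log₁₀(9.270e+06) = 69.67 dB.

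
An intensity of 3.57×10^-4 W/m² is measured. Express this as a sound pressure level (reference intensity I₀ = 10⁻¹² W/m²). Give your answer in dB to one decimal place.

L = 10·log₁₀(I/I₀) = 10·log₁₀(3.57×10^-4/10⁻¹²) = 10·log₁₀(3.57×10^8).
L = 10·(0.5527 + 8) = 85.53 dB.

85.5 dB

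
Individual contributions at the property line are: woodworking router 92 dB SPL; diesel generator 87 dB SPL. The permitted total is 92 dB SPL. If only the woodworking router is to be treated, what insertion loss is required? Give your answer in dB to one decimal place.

The untreated sources together contribute 10^(87/10) = 5.012e+08, i.e. 87.00 dB SPL.
To meet 92 dB SPL overall, the treated woodworking router may contribute at most 10^(92/10) − 5.012e+08 = 1.084e+09, i.e. 90.35 dB SPL.
So the woodworking router must be reduced from 92 to 90.35 dB SPL: IL = 1.65 dB.

1.7 dB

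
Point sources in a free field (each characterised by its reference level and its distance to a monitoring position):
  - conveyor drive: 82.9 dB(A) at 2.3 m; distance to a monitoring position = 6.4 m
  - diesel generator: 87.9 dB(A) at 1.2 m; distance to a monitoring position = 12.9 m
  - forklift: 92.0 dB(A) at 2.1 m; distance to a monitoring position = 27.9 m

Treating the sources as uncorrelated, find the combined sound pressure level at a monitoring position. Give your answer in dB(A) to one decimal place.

76.0 dB(A)

Apply inverse-square spreading to bring every level to the receiver, then sum 10^(L/10).
conveyor drive: 82.9 − 20·log₁₀(6.4/2.3) = 82.9 − 8.89 = 74.01 dB(A).
diesel generator: 87.9 − 20·log₁₀(12.9/1.2) = 87.9 − 20.63 = 67.27 dB(A).
forklift: 92.0 − 20·log₁₀(27.9/2.1) = 92.0 − 22.47 = 69.53 dB(A).
Σ 10^(L/10) = 3.950e+07 → L_total = 10·log₁₀(3.950e+07) = 75.97 dB(A).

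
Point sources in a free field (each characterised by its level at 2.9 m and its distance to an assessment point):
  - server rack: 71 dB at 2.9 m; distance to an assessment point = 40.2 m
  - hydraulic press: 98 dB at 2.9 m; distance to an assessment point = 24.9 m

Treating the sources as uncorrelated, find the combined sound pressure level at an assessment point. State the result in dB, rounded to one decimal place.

Propagate each source to the receiver with L = L_ref − 20·log₁₀(r/r_ref), then add intensities.
server rack: 71 − 20·log₁₀(40.2/2.9) = 71 − 22.84 = 48.16 dB.
hydraulic press: 98 − 20·log₁₀(24.9/2.9) = 98 − 18.68 = 79.32 dB.
Σ 10^(L/10) = 8.565e+07 → L_total = 10·log₁₀(8.565e+07) = 79.33 dB.

79.3 dB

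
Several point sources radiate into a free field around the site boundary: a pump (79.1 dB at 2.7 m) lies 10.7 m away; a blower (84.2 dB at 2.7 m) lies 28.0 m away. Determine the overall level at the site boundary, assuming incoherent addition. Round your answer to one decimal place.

68.8 dB

First find each source's level at the receiver (point-source: −20·log₁₀(r/r_ref)), then combine on an intensity basis.
pump: 79.1 − 20·log₁₀(10.7/2.7) = 79.1 − 11.96 = 67.14 dB.
blower: 84.2 − 20·log₁₀(28.0/2.7) = 84.2 − 20.32 = 63.88 dB.
Σ 10^(L/10) = 7.621e+06 → L_total = 10·log₁₀(7.621e+06) = 68.82 dB.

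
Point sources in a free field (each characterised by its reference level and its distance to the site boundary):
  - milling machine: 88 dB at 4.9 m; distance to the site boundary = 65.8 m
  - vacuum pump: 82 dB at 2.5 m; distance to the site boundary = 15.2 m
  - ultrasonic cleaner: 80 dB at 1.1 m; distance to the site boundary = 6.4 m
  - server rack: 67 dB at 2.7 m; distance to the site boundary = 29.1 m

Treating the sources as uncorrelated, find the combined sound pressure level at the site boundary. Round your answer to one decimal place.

70.3 dB

First find each source's level at the receiver (point-source: −20·log₁₀(r/r_ref)), then combine on an intensity basis.
milling machine: 88 − 20·log₁₀(65.8/4.9) = 88 − 22.56 = 65.44 dB.
vacuum pump: 82 − 20·log₁₀(15.2/2.5) = 82 − 15.68 = 66.32 dB.
ultrasonic cleaner: 80 − 20·log₁₀(6.4/1.1) = 80 − 15.30 = 64.70 dB.
server rack: 67 − 20·log₁₀(29.1/2.7) = 67 − 20.65 = 46.35 dB.
Σ 10^(L/10) = 1.078e+07 → L_total = 10·log₁₀(1.078e+07) = 70.33 dB.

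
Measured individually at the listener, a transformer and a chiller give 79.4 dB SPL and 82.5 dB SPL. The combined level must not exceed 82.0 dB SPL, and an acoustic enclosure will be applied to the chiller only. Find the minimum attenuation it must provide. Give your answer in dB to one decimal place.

Fixed contribution from the other source: Σ 10^(L/10) = 10^(79.4/10) = 8.710e+07 (79.40 dB SPL).
To meet 82.0 dB SPL overall, the treated chiller may contribute at most 10^(82.0/10) − 8.710e+07 = 7.139e+07, i.e. 78.54 dB SPL.
Required insertion loss = 82.5 − 78.54 = 3.96 dB.

4.0 dB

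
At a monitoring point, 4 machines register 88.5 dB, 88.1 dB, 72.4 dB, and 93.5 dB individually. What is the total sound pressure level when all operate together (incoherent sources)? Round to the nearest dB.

96 dB

For uncorrelated sources the intensities add, so convert each level to linear form, sum, and take 10·log₁₀ of the total.
Σ 10^(L/10) = 10^(88.5/10) + 10^(88.1/10) + 10^(72.4/10) + 10^(93.5/10) = 3.610e+09.
L_total = 10·log₁₀(3.610e+09) = 95.57 dB.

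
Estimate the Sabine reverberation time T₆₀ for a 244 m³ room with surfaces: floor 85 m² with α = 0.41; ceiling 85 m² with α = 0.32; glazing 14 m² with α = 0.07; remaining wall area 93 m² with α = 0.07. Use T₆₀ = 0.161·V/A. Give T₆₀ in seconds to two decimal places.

0.56 s

A = Σ Sᵢαᵢ = 85·0.41 + 85·0.32 + 14·0.07 + 93·0.07 = 69.54 m².
T₆₀ = 0.161 × 244 / 69.54 = 0.565 s.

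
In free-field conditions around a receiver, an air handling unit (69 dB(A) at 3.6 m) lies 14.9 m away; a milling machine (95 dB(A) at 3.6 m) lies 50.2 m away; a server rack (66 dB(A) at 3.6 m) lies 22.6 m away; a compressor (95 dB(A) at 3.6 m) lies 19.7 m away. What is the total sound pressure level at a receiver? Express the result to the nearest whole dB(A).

81 dB(A)

Apply inverse-square spreading to bring every level to the receiver, then sum 10^(L/10).
air handling unit: 69 − 20·log₁₀(14.9/3.6) = 69 − 12.34 = 56.66 dB(A).
milling machine: 95 − 20·log₁₀(50.2/3.6) = 95 − 22.89 = 72.11 dB(A).
server rack: 66 − 20·log₁₀(22.6/3.6) = 66 − 15.96 = 50.04 dB(A).
compressor: 95 − 20·log₁₀(19.7/3.6) = 95 − 14.76 = 80.24 dB(A).
Σ 10^(L/10) = 1.224e+08 → L_total = 10·log₁₀(1.224e+08) = 80.88 dB(A).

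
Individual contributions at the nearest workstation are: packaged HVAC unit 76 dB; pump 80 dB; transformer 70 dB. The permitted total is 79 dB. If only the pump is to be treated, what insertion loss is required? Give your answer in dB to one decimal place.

5.3 dB

Everything except the pump sums to 10^(76/10) + 10^(70/10) = 4.981e+07 in linear terms, 76.97 dB.
To meet 79 dB overall, the treated pump may contribute at most 10^(79/10) − 4.981e+07 = 2.962e+07, i.e. 74.72 dB.
So the pump must be reduced from 80 to 74.72 dB: IL = 5.28 dB.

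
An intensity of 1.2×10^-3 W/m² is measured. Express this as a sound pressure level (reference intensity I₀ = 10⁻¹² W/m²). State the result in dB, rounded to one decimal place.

I/I₀ = 1.2×10^-3/10⁻¹² = 1.2×10^9, and L = 10·log₁₀(I/I₀).
L = 10·(0.0792 + 9) = 90.79 dB.

90.8 dB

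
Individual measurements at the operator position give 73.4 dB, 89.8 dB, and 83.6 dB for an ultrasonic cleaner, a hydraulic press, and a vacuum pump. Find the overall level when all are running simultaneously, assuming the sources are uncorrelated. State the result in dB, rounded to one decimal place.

Incoherent sources combine by intensity addition: L_total = 10·log₁₀(Σ 10^(L_i/10)).
Σ 10^(L/10) = 10^(73.4/10) + 10^(89.8/10) + 10^(83.6/10) = 1.206e+09.
L_total = 10·log₁₀(1.206e+09) = 90.81 dB.

90.8 dB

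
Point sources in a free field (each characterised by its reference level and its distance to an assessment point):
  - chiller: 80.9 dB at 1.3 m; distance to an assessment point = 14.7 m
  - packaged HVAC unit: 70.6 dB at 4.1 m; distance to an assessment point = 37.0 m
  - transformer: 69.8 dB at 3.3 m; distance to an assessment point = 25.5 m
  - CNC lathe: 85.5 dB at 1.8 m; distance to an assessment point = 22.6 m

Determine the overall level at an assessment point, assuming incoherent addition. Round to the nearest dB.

Propagate each source to the receiver with L = L_ref − 20·log₁₀(r/r_ref), then add intensities.
chiller: 80.9 − 20·log₁₀(14.7/1.3) = 80.9 − 21.07 = 59.83 dB.
packaged HVAC unit: 70.6 − 20·log₁₀(37.0/4.1) = 70.6 − 19.11 = 51.49 dB.
transformer: 69.8 − 20·log₁₀(25.5/3.3) = 69.8 − 17.76 = 52.04 dB.
CNC lathe: 85.5 − 20·log₁₀(22.6/1.8) = 85.5 − 21.98 = 63.52 dB.
Σ 10^(L/10) = 3.514e+06 → L_total = 10·log₁₀(3.514e+06) = 65.46 dB.

65 dB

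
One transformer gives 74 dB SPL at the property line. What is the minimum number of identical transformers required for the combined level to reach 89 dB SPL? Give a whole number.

32

N identical sources give L₁ + 10·log₁₀ N, so require 10·log₁₀ N ≥ 89 − 74 = 15.0 dB.
N ≥ 10^(15.0/10) = 31.623, so N = 32.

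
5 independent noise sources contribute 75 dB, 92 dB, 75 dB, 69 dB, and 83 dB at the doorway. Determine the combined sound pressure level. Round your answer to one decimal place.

Incoherent sources combine by intensity addition: L_total = 10·log₁₀(Σ 10^(L_i/10)).
Σ 10^(L/10) = 10^(75/10) + 10^(92/10) + 10^(75/10) + 10^(69/10) + 10^(83/10) = 1.856e+09.
L_total = 10·log₁₀(1.856e+09) = 92.68 dB.

92.7 dB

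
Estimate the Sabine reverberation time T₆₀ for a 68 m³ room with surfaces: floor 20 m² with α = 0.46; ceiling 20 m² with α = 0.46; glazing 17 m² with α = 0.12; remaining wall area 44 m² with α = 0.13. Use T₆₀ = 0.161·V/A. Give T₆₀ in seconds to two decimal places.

0.42 s

A = Σ Sᵢαᵢ = 20·0.46 + 20·0.46 + 17·0.12 + 44·0.13 = 26.16 m².
T₆₀ = 0.161 × 68 / 26.16 = 0.419 s.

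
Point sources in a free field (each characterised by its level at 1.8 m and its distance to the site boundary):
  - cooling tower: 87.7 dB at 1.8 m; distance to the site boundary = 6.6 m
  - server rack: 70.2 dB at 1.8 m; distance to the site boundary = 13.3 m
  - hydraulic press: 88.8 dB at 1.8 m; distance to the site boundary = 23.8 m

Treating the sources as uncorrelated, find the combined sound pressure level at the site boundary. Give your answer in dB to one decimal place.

Propagate each source to the receiver with L = L_ref − 20·log₁₀(r/r_ref), then add intensities.
cooling tower: 87.7 − 20·log₁₀(6.6/1.8) = 87.7 − 11.29 = 76.41 dB.
server rack: 70.2 − 20·log₁₀(13.3/1.8) = 70.2 − 17.37 = 52.83 dB.
hydraulic press: 88.8 − 20·log₁₀(23.8/1.8) = 88.8 − 22.43 = 66.37 dB.
Σ 10^(L/10) = 4.833e+07 → L_total = 10·log₁₀(4.833e+07) = 76.84 dB.

76.8 dB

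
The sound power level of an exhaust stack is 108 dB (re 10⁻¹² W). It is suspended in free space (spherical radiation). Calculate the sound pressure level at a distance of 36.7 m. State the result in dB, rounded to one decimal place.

65.7 dB

Free-field spherical radiation: L_p = L_w − 10·log₁₀(4π·r²), r = 36.7 m.
4π·r² = 1.693e+04 m², 10·log₁₀ of that is 42.285 dB.
L_p = 108 − 42.285 = 65.71 dB.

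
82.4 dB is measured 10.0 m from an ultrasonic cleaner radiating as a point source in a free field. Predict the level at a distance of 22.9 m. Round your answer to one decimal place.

Point-source attenuation: ΔL = 20·log₁₀(r₂/r₁) = 20·log₁₀(22.9/10.0) = 7.197 dB.
L₂ = 82.4 − 20·log₁₀(22.9/10.0) = 82.4 − 7.197 = 75.20 dB.

75.2 dB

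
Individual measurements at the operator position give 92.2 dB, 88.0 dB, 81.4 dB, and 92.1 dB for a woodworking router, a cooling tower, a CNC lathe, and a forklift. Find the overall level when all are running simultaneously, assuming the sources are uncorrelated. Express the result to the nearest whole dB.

For uncorrelated sources the intensities add, so convert each level to linear form, sum, and take 10·log₁₀ of the total.
Σ 10^(L/10) = 10^(92.2/10) + 10^(88.0/10) + 10^(81.4/10) + 10^(92.1/10) = 4.050e+09.
L_total = 10·log₁₀(4.050e+09) = 96.07 dB.

96 dB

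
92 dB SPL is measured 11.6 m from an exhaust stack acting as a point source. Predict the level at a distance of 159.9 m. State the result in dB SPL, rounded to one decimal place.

For a point source, L₂ = L₁ − 20·log₁₀(r₂/r₁).
L₂ = 92 − 20·log₁₀(159.9/11.6) = 92 − 22.788 = 69.21 dB SPL.

69.2 dB SPL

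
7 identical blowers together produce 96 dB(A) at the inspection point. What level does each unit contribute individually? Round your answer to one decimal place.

Dividing the total intensity by 7 lowers the level by 10·log₁₀ 7 = 8.451 dB: L₁ = 96 − 8.451.

87.5 dB(A)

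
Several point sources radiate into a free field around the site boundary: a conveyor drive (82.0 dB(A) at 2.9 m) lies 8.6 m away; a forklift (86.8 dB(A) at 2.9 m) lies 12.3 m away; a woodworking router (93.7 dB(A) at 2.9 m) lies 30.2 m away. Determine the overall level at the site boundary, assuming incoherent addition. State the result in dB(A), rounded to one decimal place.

78.2 dB(A)

Apply inverse-square spreading to bring every level to the receiver, then sum 10^(L/10).
conveyor drive: 82.0 − 20·log₁₀(8.6/2.9) = 82.0 − 9.44 = 72.56 dB(A).
forklift: 86.8 − 20·log₁₀(12.3/2.9) = 86.8 − 12.55 = 74.25 dB(A).
woodworking router: 93.7 − 20·log₁₀(30.2/2.9) = 93.7 − 20.35 = 73.35 dB(A).
Σ 10^(L/10) = 6.624e+07 → L_total = 10·log₁₀(6.624e+07) = 78.21 dB(A).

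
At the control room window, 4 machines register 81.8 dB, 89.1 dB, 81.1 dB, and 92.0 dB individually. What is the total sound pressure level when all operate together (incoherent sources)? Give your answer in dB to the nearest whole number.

For uncorrelated sources the intensities add, so convert each level to linear form, sum, and take 10·log₁₀ of the total.
Σ 10^(L/10) = 10^(81.8/10) + 10^(89.1/10) + 10^(81.1/10) + 10^(92.0/10) = 2.678e+09.
L_total = 10·log₁₀(2.678e+09) = 94.28 dB.

94 dB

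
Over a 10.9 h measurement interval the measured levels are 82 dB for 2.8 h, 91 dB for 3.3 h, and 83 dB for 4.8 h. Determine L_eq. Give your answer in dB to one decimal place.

87.1 dB

Weight each interval's intensity by its duration and average over T = 10.9 h:
Σ tᵢ·10^(Lᵢ/10) = 2.8·10^(82/10) + 3.3·10^(91/10) + 4.8·10^(83/10) = 5.556e+09.
L_eq = 10·log₁₀(5.556e+09/10.9) = 87.07 dB.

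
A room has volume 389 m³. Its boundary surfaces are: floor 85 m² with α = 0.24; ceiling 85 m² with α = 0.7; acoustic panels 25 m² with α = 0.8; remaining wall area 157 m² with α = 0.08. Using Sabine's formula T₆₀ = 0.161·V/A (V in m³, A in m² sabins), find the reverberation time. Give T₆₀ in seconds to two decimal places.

0.56 s

Total absorption A = 85·0.24 + 85·0.7 + 25·0.8 + 157·0.08 = 112.46 m² sabins.
T₆₀ = 0.161·V/A = 0.161·389/112.46 = 0.557 s.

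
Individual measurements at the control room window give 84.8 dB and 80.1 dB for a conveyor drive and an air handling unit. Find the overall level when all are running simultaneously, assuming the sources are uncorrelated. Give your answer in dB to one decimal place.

For uncorrelated sources the intensities add, so convert each level to linear form, sum, and take 10·log₁₀ of the total.
Σ 10^(L/10) = 10^(84.8/10) + 10^(80.1/10) = 4.043e+08.
L_total = 10·log₁₀(4.043e+08) = 86.07 dB.

86.1 dB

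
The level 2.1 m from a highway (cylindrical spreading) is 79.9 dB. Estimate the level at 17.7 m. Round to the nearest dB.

71 dB

Cylindrical spreading from a line source gives a 10·log₁₀(r₂/r₁) drop.
L₂ = 79.9 − 10·log₁₀(17.7/2.1) = 79.9 − 9.258 = 70.64 dB.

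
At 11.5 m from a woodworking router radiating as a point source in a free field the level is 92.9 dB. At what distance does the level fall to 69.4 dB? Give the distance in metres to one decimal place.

Point-source spreading drops the level by 20·log₁₀(r₂/r₁); inverting, r₂/r₁ = 10^(ΔL/20).
r₂ = 11.5·10^((92.9−69.4)/20) = 11.5·10^(23.5/20) = 172.07 m.

172.1 m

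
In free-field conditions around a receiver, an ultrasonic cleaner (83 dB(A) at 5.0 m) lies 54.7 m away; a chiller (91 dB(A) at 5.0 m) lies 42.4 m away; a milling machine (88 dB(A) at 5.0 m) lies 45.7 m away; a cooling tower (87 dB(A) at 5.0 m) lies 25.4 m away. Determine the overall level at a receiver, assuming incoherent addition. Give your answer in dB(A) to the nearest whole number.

Propagate each source to the receiver with L = L_ref − 20·log₁₀(r/r_ref), then add intensities.
ultrasonic cleaner: 83 − 20·log₁₀(54.7/5.0) = 83 − 20.78 = 62.22 dB(A).
chiller: 91 − 20·log₁₀(42.4/5.0) = 91 − 18.57 = 72.43 dB(A).
milling machine: 88 − 20·log₁₀(45.7/5.0) = 88 − 19.22 = 68.78 dB(A).
cooling tower: 87 − 20·log₁₀(25.4/5.0) = 87 − 14.12 = 72.88 dB(A).
Σ 10^(L/10) = 4.615e+07 → L_total = 10·log₁₀(4.615e+07) = 76.64 dB(A).

77 dB(A)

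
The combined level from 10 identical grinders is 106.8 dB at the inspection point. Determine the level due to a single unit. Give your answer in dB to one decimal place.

10 equal contributions raise the level by 10·log₁₀ 10 = 10.000 dB, so each unit alone gives 106.8 − 10.000.

96.8 dB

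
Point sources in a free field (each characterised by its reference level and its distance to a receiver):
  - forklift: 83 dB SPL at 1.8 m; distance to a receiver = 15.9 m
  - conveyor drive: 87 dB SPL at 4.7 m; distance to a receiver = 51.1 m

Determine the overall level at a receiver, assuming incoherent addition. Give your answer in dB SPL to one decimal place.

68.3 dB SPL

Apply inverse-square spreading to bring every level to the receiver, then sum 10^(L/10).
forklift: 83 − 20·log₁₀(15.9/1.8) = 83 − 18.92 = 64.08 dB SPL.
conveyor drive: 87 − 20·log₁₀(51.1/4.7) = 87 − 20.73 = 66.27 dB SPL.
Σ 10^(L/10) = 6.797e+06 → L_total = 10·log₁₀(6.797e+06) = 68.32 dB SPL.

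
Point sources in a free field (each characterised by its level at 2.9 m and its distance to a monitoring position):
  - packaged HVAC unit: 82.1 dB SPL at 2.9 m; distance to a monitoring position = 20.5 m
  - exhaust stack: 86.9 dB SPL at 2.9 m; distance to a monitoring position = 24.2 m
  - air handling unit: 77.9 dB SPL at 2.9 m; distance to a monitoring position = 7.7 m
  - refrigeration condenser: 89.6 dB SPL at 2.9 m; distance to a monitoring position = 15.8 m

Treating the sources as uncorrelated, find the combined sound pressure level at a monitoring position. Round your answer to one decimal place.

Propagate each source to the receiver with L = L_ref − 20·log₁₀(r/r_ref), then add intensities.
packaged HVAC unit: 82.1 − 20·log₁₀(20.5/2.9) = 82.1 − 16.99 = 65.11 dB SPL.
exhaust stack: 86.9 − 20·log₁₀(24.2/2.9) = 86.9 − 18.43 = 68.47 dB SPL.
air handling unit: 77.9 − 20·log₁₀(7.7/2.9) = 77.9 − 8.48 = 69.42 dB SPL.
refrigeration condenser: 89.6 − 20·log₁₀(15.8/2.9) = 89.6 − 14.73 = 74.87 dB SPL.
Σ 10^(L/10) = 4.975e+07 → L_total = 10·log₁₀(4.975e+07) = 76.97 dB SPL.

77.0 dB SPL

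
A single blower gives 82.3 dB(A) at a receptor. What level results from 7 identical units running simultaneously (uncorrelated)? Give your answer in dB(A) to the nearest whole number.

With 7 equal, uncorrelated contributions the intensity is 7× that of one unit, giving a rise of 10·log₁₀ 7.
L_total = 82.3 + 10·log₁₀(7) = 82.3 + 8.451 = 90.75 dB(A).

91 dB(A)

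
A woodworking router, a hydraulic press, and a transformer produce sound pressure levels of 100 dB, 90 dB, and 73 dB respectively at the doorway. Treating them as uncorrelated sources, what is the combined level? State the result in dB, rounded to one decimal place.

100.4 dB

Incoherent sources combine by intensity addition: L_total = 10·log₁₀(Σ 10^(L_i/10)).
Σ 10^(L/10) = 10^(100/10) + 10^(90/10) + 10^(73/10) = 1.102e+10.
L_total = 10·log₁₀(1.102e+10) = 100.42 dB.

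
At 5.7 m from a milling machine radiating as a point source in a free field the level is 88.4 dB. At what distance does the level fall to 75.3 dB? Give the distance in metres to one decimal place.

25.8 m

Point-source spreading drops the level by 20·log₁₀(r₂/r₁); inverting, r₂/r₁ = 10^(ΔL/20).
r₂ = 5.7·10^((88.4−75.3)/20) = 5.7·10^(13.1/20) = 25.76 m.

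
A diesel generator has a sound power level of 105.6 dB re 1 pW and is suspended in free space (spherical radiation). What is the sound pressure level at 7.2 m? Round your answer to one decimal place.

77.5 dB

Free-field spherical radiation: L_p = L_w − 10·log₁₀(4π·r²), r = 7.2 m.
4π·r² = 651.4 m², 10·log₁₀ of that is 28.139 dB.
L_p = 105.6 − 28.139 = 77.46 dB.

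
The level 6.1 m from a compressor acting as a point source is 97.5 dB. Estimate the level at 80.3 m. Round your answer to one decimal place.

For a point source, L₂ = L₁ − 20·log₁₀(r₂/r₁).
L₂ = 97.5 − 20·log₁₀(80.3/6.1) = 97.5 − 22.388 = 75.11 dB.

75.1 dB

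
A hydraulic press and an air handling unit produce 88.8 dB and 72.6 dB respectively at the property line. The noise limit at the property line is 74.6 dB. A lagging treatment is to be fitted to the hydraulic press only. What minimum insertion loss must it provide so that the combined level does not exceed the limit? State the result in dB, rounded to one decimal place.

18.5 dB

The untreated sources together contribute 10^(72.6/10) = 1.820e+07, i.e. 72.60 dB.
To meet 74.6 dB overall, the treated hydraulic press may contribute at most 10^(74.6/10) − 1.820e+07 = 1.064e+07, i.e. 70.27 dB.
Required insertion loss = 88.8 − 70.27 = 18.53 dB.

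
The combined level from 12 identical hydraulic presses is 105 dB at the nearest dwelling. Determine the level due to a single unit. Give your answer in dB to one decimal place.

Dividing the total intensity by 12 lowers the level by 10·log₁₀ 12 = 10.792 dB: L₁ = 105 − 10.792.

94.2 dB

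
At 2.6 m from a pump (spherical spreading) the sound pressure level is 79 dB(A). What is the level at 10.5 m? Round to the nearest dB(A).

For a point source, L₂ = L₁ − 20·log₁₀(r₂/r₁).
L₂ = 79 − 20·log₁₀(10.5/2.6) = 79 − 12.124 = 66.88 dB(A).

67 dB(A)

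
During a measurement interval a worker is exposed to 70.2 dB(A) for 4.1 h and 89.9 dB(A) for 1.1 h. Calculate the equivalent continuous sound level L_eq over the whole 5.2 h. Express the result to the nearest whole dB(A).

83 dB(A)

The energy average is taken in the linear domain: L_eq = 10·log₁₀[(Σ tᵢ·10^(Lᵢ/10))/T], T = 5.2 h.
Σ tᵢ·10^(Lᵢ/10) = 4.1·10^(70.2/10) + 1.1·10^(89.9/10) = 1.118e+09.
L_eq = 10·log₁₀(1.118e+09/5.2) = 83.32 dB(A).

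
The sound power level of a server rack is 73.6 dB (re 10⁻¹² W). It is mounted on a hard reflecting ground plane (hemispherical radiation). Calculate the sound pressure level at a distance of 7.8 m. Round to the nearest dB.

48 dB

The power spreads over a hemisphere of area 2π·r², so L_p = L_w − 10·log₁₀(2π·r²).
2π·r² = 382.3 m², 10·log₁₀ of that is 25.824 dB.
L_p = 73.6 − 25.824 = 47.78 dB.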